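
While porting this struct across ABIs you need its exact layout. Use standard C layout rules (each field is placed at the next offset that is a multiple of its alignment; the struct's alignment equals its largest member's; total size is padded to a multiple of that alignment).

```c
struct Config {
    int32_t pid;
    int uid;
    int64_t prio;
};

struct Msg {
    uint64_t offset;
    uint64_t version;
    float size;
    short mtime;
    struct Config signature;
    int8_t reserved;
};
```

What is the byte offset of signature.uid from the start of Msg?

Config: pid at 0 (size 4, align 4) → ends 4; uid at 4 (size 4, align 4) → ends 8; prio at 8 (size 8, align 8) → ends 16; total 16 bytes, alignment 8
offset at 0 (size 8, align 8) → ends 8
version at 8 (size 8, align 8) → ends 16
size at 16 (size 4, align 4) → ends 20
mtime at 20 (size 2, align 2) → ends 22
pad 2 to align 8 for signature
signature at 24 (size 16, align 8) → ends 40
within Config: uid at 4
24 + 4 = 28

28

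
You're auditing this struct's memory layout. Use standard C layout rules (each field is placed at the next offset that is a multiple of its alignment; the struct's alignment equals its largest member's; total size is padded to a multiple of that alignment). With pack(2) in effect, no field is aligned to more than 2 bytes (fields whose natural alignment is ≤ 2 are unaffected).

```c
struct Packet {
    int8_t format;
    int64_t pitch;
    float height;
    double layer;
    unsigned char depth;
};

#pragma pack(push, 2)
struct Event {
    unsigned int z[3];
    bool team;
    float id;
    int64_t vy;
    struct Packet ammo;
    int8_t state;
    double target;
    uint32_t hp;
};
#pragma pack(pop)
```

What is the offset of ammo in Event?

26

Packet: format at 0 (size 1, align 1) → ends 1; pad 7 to align 8 for pitch; pitch at 8 (size 8, align 8) → ends 16; height at 16 (size 4, align 4) → ends 20; pad 4 to align 8 for layer; layer at 24 (size 8, align 8) → ends 32; depth at 32 (size 1, align 1) → ends 33; tail pad 7 to reach multiple of 8; total 40 bytes, alignment 8
z at 0 (size 12, align 2) → ends 12
team at 12 (size 1, align 1) → ends 13
pad 1 to align 2 for id
id at 14 (size 4, align 2) → ends 18
vy at 18 (size 8, align 2) → ends 26
ammo at 26 (size 40, align 2) → ends 66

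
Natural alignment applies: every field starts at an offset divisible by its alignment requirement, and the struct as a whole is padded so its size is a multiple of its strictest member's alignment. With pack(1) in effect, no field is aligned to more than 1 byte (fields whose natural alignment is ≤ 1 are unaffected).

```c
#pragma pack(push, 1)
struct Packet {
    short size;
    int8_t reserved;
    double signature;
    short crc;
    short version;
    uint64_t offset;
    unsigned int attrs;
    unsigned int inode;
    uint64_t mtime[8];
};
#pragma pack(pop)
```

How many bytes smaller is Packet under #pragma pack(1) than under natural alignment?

natural layout:
  size at 0 (size 2, align 2) → ends 2
  reserved at 2 (size 1, align 1) → ends 3
  pad 5 to align 8 for signature
  signature at 8 (size 8, align 8) → ends 16
  crc at 16 (size 2, align 2) → ends 18
  version at 18 (size 2, align 2) → ends 20
  pad 4 to align 8 for offset
  offset at 24 (size 8, align 8) → ends 32
  attrs at 32 (size 4, align 4) → ends 36
  inode at 36 (size 4, align 4) → ends 40
  mtime at 40 (size 64, align 8) → ends 104
  total 104 bytes, alignment 8
packed(1) layout:
  size at 0 (size 2, align 1) → ends 2
  reserved at 2 (size 1, align 1) → ends 3
  signature at 3 (size 8, align 1) → ends 11
  crc at 11 (size 2, align 1) → ends 13
  version at 13 (size 2, align 1) → ends 15
  offset at 15 (size 8, align 1) → ends 23
  attrs at 23 (size 4, align 1) → ends 27
  inode at 27 (size 4, align 1) → ends 31
  mtime at 31 (size 64, align 1) → ends 95
  total 95 bytes, alignment 1
104 − 95 = 9

9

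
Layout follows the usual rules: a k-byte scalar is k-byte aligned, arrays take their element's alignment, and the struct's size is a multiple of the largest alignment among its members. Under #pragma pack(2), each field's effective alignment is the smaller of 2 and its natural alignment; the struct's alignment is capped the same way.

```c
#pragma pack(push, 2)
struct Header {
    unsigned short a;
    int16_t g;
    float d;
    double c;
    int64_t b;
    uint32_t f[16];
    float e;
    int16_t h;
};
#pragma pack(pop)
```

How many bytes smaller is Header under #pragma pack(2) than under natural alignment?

natural layout:
  @0: a [2B, align 2] → 2
  @2: g [2B, align 2] → 4
  @4: d [4B, align 4] → 8
  @8: c [8B, align 8] → 16
  @16: b [8B, align 8] → 24
  @24: f [64B, align 4] → 88
  @88: e [4B, align 4] → 92
  @92: h [2B, align 2] → 94
  +2 tail pad (align 8)
  size 96, align 8
packed(2) layout:
  @0: a [2B, align 2] → 2
  @2: g [2B, align 2] → 4
  @4: d [4B, align 2] → 8
  @8: c [8B, align 2] → 16
  @16: b [8B, align 2] → 24
  @24: f [64B, align 2] → 88
  @88: e [4B, align 2] → 92
  @92: h [2B, align 2] → 94
  size 94, align 2
96 − 94 = 2

2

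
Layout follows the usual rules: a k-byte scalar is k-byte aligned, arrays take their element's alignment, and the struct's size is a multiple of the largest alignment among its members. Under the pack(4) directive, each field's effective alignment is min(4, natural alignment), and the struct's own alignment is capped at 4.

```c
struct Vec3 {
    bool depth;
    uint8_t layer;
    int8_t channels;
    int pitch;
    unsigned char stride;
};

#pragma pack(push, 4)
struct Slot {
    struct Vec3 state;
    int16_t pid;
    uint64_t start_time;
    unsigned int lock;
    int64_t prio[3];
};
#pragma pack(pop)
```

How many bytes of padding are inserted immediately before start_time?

Vec3: @0: depth [1B, align 1] → 1; @1: layer [1B, align 1] → 2; @2: channels [1B, align 1] → 3; +1 pad (align 4); @4: pitch [4B, align 4] → 8; @8: stride [1B, align 1] → 9; +3 tail pad (align 4); size 12, align 4
@0: state [12B, align 4] → 12
@12: pid [2B, align 2] → 14
+2 pad (align 4)
@16: start_time [8B, align 4] → 24

2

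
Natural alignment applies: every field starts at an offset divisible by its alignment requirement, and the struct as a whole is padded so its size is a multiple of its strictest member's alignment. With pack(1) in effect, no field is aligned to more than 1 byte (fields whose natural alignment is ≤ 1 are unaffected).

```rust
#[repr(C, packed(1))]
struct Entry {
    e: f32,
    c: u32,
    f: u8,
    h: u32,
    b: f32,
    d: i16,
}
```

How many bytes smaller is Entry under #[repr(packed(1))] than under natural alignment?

5

natural layout:
  e at 0 (size 4, align 4) → ends 4
  c at 4 (size 4, align 4) → ends 8
  f at 8 (size 1, align 1) → ends 9
  pad 3 to align 4 for h
  h at 12 (size 4, align 4) → ends 16
  b at 16 (size 4, align 4) → ends 20
  d at 20 (size 2, align 2) → ends 22
  tail pad 2 to reach multiple of 4
  total 24 bytes, alignment 4
packed(1) layout:
  e at 0 (size 4, align 1) → ends 4
  c at 4 (size 4, align 1) → ends 8
  f at 8 (size 1, align 1) → ends 9
  h at 9 (size 4, align 1) → ends 13
  b at 13 (size 4, align 1) → ends 17
  d at 17 (size 2, align 1) → ends 19
  total 19 bytes, alignment 1
24 − 19 = 5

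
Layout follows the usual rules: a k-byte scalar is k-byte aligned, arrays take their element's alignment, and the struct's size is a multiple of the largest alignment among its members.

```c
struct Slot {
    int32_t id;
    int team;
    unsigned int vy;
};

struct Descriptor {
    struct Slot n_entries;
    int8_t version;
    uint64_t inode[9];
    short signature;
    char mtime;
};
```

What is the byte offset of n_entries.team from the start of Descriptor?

Slot: id at 0 (size 4, align 4) → ends 4; team at 4 (size 4, align 4) → ends 8; vy at 8 (size 4, align 4) → ends 12; total 12 bytes, alignment 4
n_entries at 0 (size 12, align 4) → ends 12
within Slot: team at 4
0 + 4 = 4

4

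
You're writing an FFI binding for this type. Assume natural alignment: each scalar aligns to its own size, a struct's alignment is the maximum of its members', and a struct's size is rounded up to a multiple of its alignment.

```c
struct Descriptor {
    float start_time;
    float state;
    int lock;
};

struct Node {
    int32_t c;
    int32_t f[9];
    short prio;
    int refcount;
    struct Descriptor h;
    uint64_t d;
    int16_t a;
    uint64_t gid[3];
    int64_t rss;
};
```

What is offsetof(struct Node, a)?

72

Descriptor: 0..4  start_time  (4B, 4-aligned); 4..8  state  (4B, 4-aligned); 8..12  lock  (4B, 4-aligned); sizeof = 12, alignof = 4
0..4  c  (4B, 4-aligned)
4..40  f  (36B, 4-aligned)
40..42  prio  (2B, 2-aligned)
42..44  -- padding (2B)
44..48  refcount  (4B, 4-aligned)
48..60  h  (12B, 4-aligned)
60..64  -- padding (4B)
64..72  d  (8B, 8-aligned)
72..74  a  (2B, 2-aligned)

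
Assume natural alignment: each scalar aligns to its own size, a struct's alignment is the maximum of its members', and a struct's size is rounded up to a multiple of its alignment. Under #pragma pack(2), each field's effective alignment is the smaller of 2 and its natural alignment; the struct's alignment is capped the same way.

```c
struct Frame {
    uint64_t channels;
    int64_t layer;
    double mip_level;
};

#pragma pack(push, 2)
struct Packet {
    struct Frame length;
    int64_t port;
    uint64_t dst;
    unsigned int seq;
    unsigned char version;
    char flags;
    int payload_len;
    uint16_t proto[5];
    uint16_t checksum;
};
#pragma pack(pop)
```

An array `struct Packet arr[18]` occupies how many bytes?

1116

Frame: channels at 0 (size 8, align 8) → ends 8; layer at 8 (size 8, align 8) → ends 16; mip_level at 16 (size 8, align 8) → ends 24; total 24 bytes, alignment 8
length at 0 (size 24, align 2) → ends 24
port at 24 (size 8, align 2) → ends 32
dst at 32 (size 8, align 2) → ends 40
seq at 40 (size 4, align 2) → ends 44
version at 44 (size 1, align 1) → ends 45
flags at 45 (size 1, align 1) → ends 46
payload_len at 46 (size 4, align 2) → ends 50
proto at 50 (size 10, align 2) → ends 60
checksum at 60 (size 2, align 2) → ends 62
total 62 bytes, alignment 2
array of 18: 18 × 62 = 1116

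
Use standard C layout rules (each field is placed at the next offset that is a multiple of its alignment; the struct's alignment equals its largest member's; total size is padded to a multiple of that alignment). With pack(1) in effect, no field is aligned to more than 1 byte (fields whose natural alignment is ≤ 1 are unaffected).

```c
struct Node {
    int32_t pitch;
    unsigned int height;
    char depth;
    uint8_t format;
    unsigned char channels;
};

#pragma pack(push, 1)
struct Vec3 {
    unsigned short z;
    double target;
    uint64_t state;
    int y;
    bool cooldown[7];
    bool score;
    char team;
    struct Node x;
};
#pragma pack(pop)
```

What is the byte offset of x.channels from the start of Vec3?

Node: 0..4  pitch  (4B, 4-aligned); 4..8  height  (4B, 4-aligned); 8..9  depth  (1B, 1-aligned); 9..10  format  (1B, 1-aligned); 10..11  channels  (1B, 1-aligned); 11..12  -- tail padding (1B); sizeof = 12, alignof = 4
0..2  z  (2B, 1-aligned)
2..10  target  (8B, 1-aligned)
10..18  state  (8B, 1-aligned)
18..22  y  (4B, 1-aligned)
22..29  cooldown  (7B, 1-aligned)
29..30  score  (1B, 1-aligned)
30..31  team  (1B, 1-aligned)
31..43  x  (12B, 1-aligned)
within Node: channels at 10
31 + 10 = 41

41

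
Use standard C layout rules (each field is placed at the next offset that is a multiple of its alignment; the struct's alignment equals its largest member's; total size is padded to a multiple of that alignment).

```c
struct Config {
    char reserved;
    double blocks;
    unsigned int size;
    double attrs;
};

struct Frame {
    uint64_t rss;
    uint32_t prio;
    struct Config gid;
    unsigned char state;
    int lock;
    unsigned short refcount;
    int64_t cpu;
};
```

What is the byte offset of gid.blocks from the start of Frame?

Config: @0: reserved [1B, align 1] → 1; +7 pad (align 8); @8: blocks [8B, align 8] → 16; @16: size [4B, align 4] → 20; +4 pad (align 8); @24: attrs [8B, align 8] → 32; size 32, align 8
@0: rss [8B, align 8] → 8
@8: prio [4B, align 4] → 12
+4 pad (align 8)
@16: gid [32B, align 8] → 48
within Config: blocks at 8
16 + 8 = 24

24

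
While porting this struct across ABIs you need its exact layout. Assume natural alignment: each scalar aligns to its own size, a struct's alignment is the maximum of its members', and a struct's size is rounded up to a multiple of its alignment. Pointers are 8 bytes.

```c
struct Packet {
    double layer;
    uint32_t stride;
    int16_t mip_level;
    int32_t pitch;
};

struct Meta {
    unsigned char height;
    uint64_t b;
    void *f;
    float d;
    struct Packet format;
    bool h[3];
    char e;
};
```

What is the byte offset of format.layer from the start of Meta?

Packet: 0..8  layer  (8B, 8-aligned); 8..12  stride  (4B, 4-aligned); 12..14  mip_level  (2B, 2-aligned); 14..16  -- padding (2B); 16..20  pitch  (4B, 4-aligned); 20..24  -- tail padding (4B); sizeof = 24, alignof = 8
0..1  height  (1B, 1-aligned)
1..8  -- padding (7B)
8..16  b  (8B, 8-aligned)
16..24  f  (8B, 8-aligned)
24..28  d  (4B, 4-aligned)
28..32  -- padding (4B)
32..56  format  (24B, 8-aligned)
within Packet: layer at 0
32 + 0 = 32

32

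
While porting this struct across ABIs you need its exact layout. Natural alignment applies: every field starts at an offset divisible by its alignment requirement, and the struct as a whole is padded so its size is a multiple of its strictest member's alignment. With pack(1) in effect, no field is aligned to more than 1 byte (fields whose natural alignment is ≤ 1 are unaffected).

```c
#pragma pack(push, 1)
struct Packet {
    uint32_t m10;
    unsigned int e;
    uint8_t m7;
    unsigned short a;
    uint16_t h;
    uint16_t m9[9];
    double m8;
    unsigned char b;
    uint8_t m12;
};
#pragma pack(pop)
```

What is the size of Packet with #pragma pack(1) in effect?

41

@0: m10 [4B, align 1] → 4
@4: e [4B, align 1] → 8
@8: m7 [1B, align 1] → 9
@9: a [2B, align 1] → 11
@11: h [2B, align 1] → 13
@13: m9 [18B, align 1] → 31
@31: m8 [8B, align 1] → 39
@39: b [1B, align 1] → 40
@40: m12 [1B, align 1] → 41
size 41, align 1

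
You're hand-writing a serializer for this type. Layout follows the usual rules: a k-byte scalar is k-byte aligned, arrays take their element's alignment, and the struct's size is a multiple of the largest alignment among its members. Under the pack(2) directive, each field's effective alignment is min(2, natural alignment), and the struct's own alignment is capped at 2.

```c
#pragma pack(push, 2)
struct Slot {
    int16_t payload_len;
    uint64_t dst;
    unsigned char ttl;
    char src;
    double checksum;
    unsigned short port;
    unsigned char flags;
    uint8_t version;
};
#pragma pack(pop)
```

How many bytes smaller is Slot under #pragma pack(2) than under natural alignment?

natural layout:
  0..2  payload_len  (2B, 2-aligned)
  2..8  -- padding (6B)
  8..16  dst  (8B, 8-aligned)
  16..17  ttl  (1B, 1-aligned)
  17..18  src  (1B, 1-aligned)
  18..24  -- padding (6B)
  24..32  checksum  (8B, 8-aligned)
  32..34  port  (2B, 2-aligned)
  34..35  flags  (1B, 1-aligned)
  35..36  version  (1B, 1-aligned)
  36..40  -- tail padding (4B)
  sizeof = 40, alignof = 8
packed(2) layout:
  0..2  payload_len  (2B, 2-aligned)
  2..10  dst  (8B, 2-aligned)
  10..11  ttl  (1B, 1-aligned)
  11..12  src  (1B, 1-aligned)
  12..20  checksum  (8B, 2-aligned)
  20..22  port  (2B, 2-aligned)
  22..23  flags  (1B, 1-aligned)
  23..24  version  (1B, 1-aligned)
  sizeof = 24, alignof = 2
40 − 24 = 16

16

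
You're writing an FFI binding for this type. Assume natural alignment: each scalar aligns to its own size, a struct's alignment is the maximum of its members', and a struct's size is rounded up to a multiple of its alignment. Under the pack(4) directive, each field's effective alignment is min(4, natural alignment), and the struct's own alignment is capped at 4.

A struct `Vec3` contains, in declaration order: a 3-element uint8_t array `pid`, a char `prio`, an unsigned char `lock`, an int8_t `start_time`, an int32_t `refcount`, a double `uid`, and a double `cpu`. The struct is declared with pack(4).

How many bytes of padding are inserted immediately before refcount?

2

0..3  pid  (3B, 1-aligned)
3..4  prio  (1B, 1-aligned)
4..5  lock  (1B, 1-aligned)
5..6  start_time  (1B, 1-aligned)
6..8  -- padding (2B)
8..12  refcount  (4B, 4-aligned)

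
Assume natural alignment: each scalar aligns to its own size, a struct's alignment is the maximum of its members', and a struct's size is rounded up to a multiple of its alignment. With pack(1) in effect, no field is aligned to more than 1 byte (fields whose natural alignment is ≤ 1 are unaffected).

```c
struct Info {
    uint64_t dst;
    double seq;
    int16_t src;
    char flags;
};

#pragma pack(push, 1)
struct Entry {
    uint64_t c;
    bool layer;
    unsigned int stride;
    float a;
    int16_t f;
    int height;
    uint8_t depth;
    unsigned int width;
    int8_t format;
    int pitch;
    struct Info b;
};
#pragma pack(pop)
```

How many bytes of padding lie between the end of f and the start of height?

0

Info: 0..8  dst  (8B, 8-aligned); 8..16  seq  (8B, 8-aligned); 16..18  src  (2B, 2-aligned); 18..19  flags  (1B, 1-aligned); 19..24  -- tail padding (5B); sizeof = 24, alignof = 8
0..8  c  (8B, 1-aligned)
8..9  layer  (1B, 1-aligned)
9..13  stride  (4B, 1-aligned)
13..17  a  (4B, 1-aligned)
17..19  f  (2B, 1-aligned)
19..23  height  (4B, 1-aligned)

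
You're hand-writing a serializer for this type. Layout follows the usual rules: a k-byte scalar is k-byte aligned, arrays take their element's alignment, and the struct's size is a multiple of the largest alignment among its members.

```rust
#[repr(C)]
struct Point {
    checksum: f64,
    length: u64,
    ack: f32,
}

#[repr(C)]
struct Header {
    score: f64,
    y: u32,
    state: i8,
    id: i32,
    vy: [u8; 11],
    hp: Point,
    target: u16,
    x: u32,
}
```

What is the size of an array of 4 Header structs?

Point: @0: checksum [8B, align 8] → 8; @8: length [8B, align 8] → 16; @16: ack [4B, align 4] → 20; +4 tail pad (align 8); size 24, align 8
@0: score [8B, align 8] → 8
@8: y [4B, align 4] → 12
@12: state [1B, align 1] → 13
+3 pad (align 4)
@16: id [4B, align 4] → 20
@20: vy [11B, align 1] → 31
+1 pad (align 8)
@32: hp [24B, align 8] → 56
@56: target [2B, align 2] → 58
+2 pad (align 4)
@60: x [4B, align 4] → 64
size 64, align 8
array of 4: 4 × 64 = 256

256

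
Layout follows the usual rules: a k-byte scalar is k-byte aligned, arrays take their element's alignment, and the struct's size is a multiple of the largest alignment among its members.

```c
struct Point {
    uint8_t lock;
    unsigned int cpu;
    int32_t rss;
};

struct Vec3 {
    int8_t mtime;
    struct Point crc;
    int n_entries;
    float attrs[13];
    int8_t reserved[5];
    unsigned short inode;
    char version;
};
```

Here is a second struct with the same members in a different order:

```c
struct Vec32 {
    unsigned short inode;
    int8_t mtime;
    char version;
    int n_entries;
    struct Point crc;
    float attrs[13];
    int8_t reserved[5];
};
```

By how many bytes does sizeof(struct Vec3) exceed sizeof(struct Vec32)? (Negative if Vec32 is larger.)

Point: lock at 0 (size 1, align 1) → ends 1; pad 3 to align 4 for cpu; cpu at 4 (size 4, align 4) → ends 8; rss at 8 (size 4, align 4) → ends 12; total 12 bytes, alignment 4
mtime at 0 (size 1, align 1) → ends 1
pad 3 to align 4 for crc
crc at 4 (size 12, align 4) → ends 16
n_entries at 16 (size 4, align 4) → ends 20
attrs at 20 (size 52, align 4) → ends 72
reserved at 72 (size 5, align 1) → ends 77
pad 1 to align 2 for inode
inode at 78 (size 2, align 2) → ends 80
version at 80 (size 1, align 1) → ends 81
tail pad 3 to reach multiple of 4
total 84 bytes, alignment 4
— Vec32 —
inode at 0 (size 2, align 2) → ends 2
mtime at 2 (size 1, align 1) → ends 3
version at 3 (size 1, align 1) → ends 4
n_entries at 4 (size 4, align 4) → ends 8
crc at 8 (size 12, align 4) → ends 20
attrs at 20 (size 52, align 4) → ends 72
reserved at 72 (size 5, align 1) → ends 77
tail pad 3 to reach multiple of 4
total 80 bytes, alignment 4
84 − 80 = 4

4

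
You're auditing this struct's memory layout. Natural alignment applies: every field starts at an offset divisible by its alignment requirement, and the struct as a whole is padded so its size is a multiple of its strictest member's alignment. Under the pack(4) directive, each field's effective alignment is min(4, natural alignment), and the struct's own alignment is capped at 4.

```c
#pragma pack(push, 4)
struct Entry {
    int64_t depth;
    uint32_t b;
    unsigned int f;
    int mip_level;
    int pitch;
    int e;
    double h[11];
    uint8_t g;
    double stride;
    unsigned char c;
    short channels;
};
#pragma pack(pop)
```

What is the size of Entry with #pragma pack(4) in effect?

132

depth at 0 (size 8, align 4) → ends 8
b at 8 (size 4, align 4) → ends 12
f at 12 (size 4, align 4) → ends 16
mip_level at 16 (size 4, align 4) → ends 20
pitch at 20 (size 4, align 4) → ends 24
e at 24 (size 4, align 4) → ends 28
h at 28 (size 88, align 4) → ends 116
g at 116 (size 1, align 1) → ends 117
pad 3 to align 4 for stride
stride at 120 (size 8, align 4) → ends 128
c at 128 (size 1, align 1) → ends 129
pad 1 to align 2 for channels
channels at 130 (size 2, align 2) → ends 132
total 132 bytes, alignment 4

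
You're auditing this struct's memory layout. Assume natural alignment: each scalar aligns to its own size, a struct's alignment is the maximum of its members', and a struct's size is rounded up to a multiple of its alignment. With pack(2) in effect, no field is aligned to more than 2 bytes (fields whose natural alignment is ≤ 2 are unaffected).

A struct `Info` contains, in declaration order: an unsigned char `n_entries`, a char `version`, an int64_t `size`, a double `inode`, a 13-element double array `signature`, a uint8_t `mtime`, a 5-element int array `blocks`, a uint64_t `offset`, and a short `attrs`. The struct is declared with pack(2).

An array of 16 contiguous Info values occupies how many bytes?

n_entries at 0 (size 1, align 1) → ends 1
version at 1 (size 1, align 1) → ends 2
size at 2 (size 8, align 2) → ends 10
inode at 10 (size 8, align 2) → ends 18
signature at 18 (size 104, align 2) → ends 122
mtime at 122 (size 1, align 1) → ends 123
pad 1 to align 2 for blocks
blocks at 124 (size 20, align 2) → ends 144
offset at 144 (size 8, align 2) → ends 152
attrs at 152 (size 2, align 2) → ends 154
total 154 bytes, alignment 2
array of 16: 16 × 154 = 2464

2464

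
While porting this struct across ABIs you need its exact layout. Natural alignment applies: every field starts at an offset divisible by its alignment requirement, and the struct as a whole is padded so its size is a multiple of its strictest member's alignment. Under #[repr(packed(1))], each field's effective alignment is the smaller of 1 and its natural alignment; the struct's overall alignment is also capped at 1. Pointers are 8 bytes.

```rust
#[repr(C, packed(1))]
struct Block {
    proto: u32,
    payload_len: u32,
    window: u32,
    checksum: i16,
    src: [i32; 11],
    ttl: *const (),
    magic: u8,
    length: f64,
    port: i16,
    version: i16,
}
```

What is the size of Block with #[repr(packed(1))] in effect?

proto at 0 (size 4, align 1) → ends 4
payload_len at 4 (size 4, align 1) → ends 8
window at 8 (size 4, align 1) → ends 12
checksum at 12 (size 2, align 1) → ends 14
src at 14 (size 44, align 1) → ends 58
ttl at 58 (size 8, align 1) → ends 66
magic at 66 (size 1, align 1) → ends 67
length at 67 (size 8, align 1) → ends 75
port at 75 (size 2, align 1) → ends 77
version at 77 (size 2, align 1) → ends 79
total 79 bytes, alignment 1

79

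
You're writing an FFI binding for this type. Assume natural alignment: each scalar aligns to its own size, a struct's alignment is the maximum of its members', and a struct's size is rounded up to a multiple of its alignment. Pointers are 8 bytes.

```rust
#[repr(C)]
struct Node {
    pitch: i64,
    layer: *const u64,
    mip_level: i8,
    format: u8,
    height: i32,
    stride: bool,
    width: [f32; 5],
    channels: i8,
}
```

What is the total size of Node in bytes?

0..8  pitch  (8B, 8-aligned)
8..16  layer  (8B, 8-aligned)
16..17  mip_level  (1B, 1-aligned)
17..18  format  (1B, 1-aligned)
18..20  -- padding (2B)
20..24  height  (4B, 4-aligned)
24..25  stride  (1B, 1-aligned)
25..28  -- padding (3B)
28..48  width  (20B, 4-aligned)
48..49  channels  (1B, 1-aligned)
49..56  -- tail padding (7B)
sizeof = 56, alignof = 8

56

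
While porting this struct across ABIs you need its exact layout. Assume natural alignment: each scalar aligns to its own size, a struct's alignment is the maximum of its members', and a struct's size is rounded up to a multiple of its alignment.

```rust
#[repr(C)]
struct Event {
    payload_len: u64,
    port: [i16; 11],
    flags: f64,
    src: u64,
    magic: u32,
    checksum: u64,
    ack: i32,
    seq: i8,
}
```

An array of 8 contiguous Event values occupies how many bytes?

576

0..8  payload_len  (8B, 8-aligned)
8..30  port  (22B, 2-aligned)
30..32  -- padding (2B)
32..40  flags  (8B, 8-aligned)
40..48  src  (8B, 8-aligned)
48..52  magic  (4B, 4-aligned)
52..56  -- padding (4B)
56..64  checksum  (8B, 8-aligned)
64..68  ack  (4B, 4-aligned)
68..69  seq  (1B, 1-aligned)
69..72  -- tail padding (3B)
sizeof = 72, alignof = 8
array of 8: 8 × 72 = 576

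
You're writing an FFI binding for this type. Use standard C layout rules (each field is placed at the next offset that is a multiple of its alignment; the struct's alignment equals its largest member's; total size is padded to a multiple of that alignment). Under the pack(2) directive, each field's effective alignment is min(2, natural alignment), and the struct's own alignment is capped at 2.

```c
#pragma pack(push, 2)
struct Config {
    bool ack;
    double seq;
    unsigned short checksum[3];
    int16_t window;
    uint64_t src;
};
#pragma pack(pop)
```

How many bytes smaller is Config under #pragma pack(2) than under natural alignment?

natural layout:
  @0: ack [1B, align 1] → 1
  +7 pad (align 8)
  @8: seq [8B, align 8] → 16
  @16: checksum [6B, align 2] → 22
  @22: window [2B, align 2] → 24
  @24: src [8B, align 8] → 32
  size 32, align 8
packed(2) layout:
  @0: ack [1B, align 1] → 1
  +1 pad (align 2)
  @2: seq [8B, align 2] → 10
  @10: checksum [6B, align 2] → 16
  @16: window [2B, align 2] → 18
  @18: src [8B, align 2] → 26
  size 26, align 2
32 − 26 = 6

6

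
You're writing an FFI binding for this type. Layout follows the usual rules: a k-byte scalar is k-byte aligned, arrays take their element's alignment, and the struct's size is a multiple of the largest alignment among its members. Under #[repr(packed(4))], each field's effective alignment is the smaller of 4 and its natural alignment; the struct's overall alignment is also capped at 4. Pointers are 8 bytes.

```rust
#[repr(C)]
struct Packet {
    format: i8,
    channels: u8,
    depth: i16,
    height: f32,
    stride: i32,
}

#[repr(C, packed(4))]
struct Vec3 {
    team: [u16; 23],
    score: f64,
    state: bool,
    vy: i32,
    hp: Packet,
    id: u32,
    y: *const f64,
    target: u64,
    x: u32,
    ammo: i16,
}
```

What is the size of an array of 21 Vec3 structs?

Packet: @0: format [1B, align 1] → 1; @1: channels [1B, align 1] → 2; @2: depth [2B, align 2] → 4; @4: height [4B, align 4] → 8; @8: stride [4B, align 4] → 12; size 12, align 4
@0: team [46B, align 2] → 46
+2 pad (align 4)
@48: score [8B, align 4] → 56
@56: state [1B, align 1] → 57
+3 pad (align 4)
@60: vy [4B, align 4] → 64
@64: hp [12B, align 4] → 76
@76: id [4B, align 4] → 80
@80: y [8B, align 4] → 88
@88: target [8B, align 4] → 96
@96: x [4B, align 4] → 100
@100: ammo [2B, align 2] → 102
+2 tail pad (align 4)
size 104, align 4
array of 21: 21 × 104 = 2184

2184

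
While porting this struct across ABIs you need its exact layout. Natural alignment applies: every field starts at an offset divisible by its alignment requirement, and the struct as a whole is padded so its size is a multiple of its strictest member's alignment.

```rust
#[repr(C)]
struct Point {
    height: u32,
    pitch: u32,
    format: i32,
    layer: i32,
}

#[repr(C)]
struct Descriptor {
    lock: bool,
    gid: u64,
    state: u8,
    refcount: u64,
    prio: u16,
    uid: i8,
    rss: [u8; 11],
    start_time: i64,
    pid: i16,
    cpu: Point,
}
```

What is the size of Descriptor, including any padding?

80 bytes

Point: height at 0 (size 4, align 4) → ends 4; pitch at 4 (size 4, align 4) → ends 8; format at 8 (size 4, align 4) → ends 12; layer at 12 (size 4, align 4) → ends 16; total 16 bytes, alignment 4
lock at 0 (size 1, align 1) → ends 1
pad 7 to align 8 for gid
gid at 8 (size 8, align 8) → ends 16
state at 16 (size 1, align 1) → ends 17
pad 7 to align 8 for refcount
refcount at 24 (size 8, align 8) → ends 32
prio at 32 (size 2, align 2) → ends 34
uid at 34 (size 1, align 1) → ends 35
rss at 35 (size 11, align 1) → ends 46
pad 2 to align 8 for start_time
start_time at 48 (size 8, align 8) → ends 56
pid at 56 (size 2, align 2) → ends 58
pad 2 to align 4 for cpu
cpu at 60 (size 16, align 4) → ends 76
tail pad 4 to reach multiple of 8
total 80 bytes, alignment 8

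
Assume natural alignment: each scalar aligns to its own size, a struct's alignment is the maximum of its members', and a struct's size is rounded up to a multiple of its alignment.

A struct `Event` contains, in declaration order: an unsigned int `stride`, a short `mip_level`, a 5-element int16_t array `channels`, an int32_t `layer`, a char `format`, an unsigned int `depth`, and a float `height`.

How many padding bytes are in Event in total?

3

0..4  stride  (4B, 4-aligned)
4..6  mip_level  (2B, 2-aligned)
6..16  channels  (10B, 2-aligned)
16..20  layer  (4B, 4-aligned)
20..21  format  (1B, 1-aligned)
21..24  -- padding (3B)
24..28  depth  (4B, 4-aligned)
28..32  height  (4B, 4-aligned)
sizeof = 32, alignof = 4
data bytes 29, size 32 → padding 3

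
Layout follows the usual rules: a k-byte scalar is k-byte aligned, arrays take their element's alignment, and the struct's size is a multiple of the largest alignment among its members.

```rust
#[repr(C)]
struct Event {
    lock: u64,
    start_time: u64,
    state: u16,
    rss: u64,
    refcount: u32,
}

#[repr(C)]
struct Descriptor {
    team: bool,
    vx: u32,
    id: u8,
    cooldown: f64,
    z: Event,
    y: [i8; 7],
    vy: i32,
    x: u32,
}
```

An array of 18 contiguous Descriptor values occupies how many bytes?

Event: @0: lock [8B, align 8] → 8; @8: start_time [8B, align 8] → 16; @16: state [2B, align 2] → 18; +6 pad (align 8); @24: rss [8B, align 8] → 32; @32: refcount [4B, align 4] → 36; +4 tail pad (align 8); size 40, align 8
@0: team [1B, align 1] → 1
+3 pad (align 4)
@4: vx [4B, align 4] → 8
@8: id [1B, align 1] → 9
+7 pad (align 8)
@16: cooldown [8B, align 8] → 24
@24: z [40B, align 8] → 64
@64: y [7B, align 1] → 71
+1 pad (align 4)
@72: vy [4B, align 4] → 76
@76: x [4B, align 4] → 80
size 80, align 8
array of 18: 18 × 80 = 1440

1440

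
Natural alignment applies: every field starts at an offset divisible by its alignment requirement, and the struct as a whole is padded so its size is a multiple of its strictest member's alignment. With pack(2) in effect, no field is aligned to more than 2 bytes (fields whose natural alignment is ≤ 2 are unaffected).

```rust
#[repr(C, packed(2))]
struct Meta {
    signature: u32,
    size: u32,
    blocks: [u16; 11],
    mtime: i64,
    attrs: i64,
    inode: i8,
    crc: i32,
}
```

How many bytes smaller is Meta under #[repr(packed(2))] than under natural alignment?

4

natural layout:
  signature at 0 (size 4, align 4) → ends 4
  size at 4 (size 4, align 4) → ends 8
  blocks at 8 (size 22, align 2) → ends 30
  pad 2 to align 8 for mtime
  mtime at 32 (size 8, align 8) → ends 40
  attrs at 40 (size 8, align 8) → ends 48
  inode at 48 (size 1, align 1) → ends 49
  pad 3 to align 4 for crc
  crc at 52 (size 4, align 4) → ends 56
  total 56 bytes, alignment 8
packed(2) layout:
  signature at 0 (size 4, align 2) → ends 4
  size at 4 (size 4, align 2) → ends 8
  blocks at 8 (size 22, align 2) → ends 30
  mtime at 30 (size 8, align 2) → ends 38
  attrs at 38 (size 8, align 2) → ends 46
  inode at 46 (size 1, align 1) → ends 47
  pad 1 to align 2 for crc
  crc at 48 (size 4, align 2) → ends 52
  total 52 bytes, alignment 2
56 − 52 = 4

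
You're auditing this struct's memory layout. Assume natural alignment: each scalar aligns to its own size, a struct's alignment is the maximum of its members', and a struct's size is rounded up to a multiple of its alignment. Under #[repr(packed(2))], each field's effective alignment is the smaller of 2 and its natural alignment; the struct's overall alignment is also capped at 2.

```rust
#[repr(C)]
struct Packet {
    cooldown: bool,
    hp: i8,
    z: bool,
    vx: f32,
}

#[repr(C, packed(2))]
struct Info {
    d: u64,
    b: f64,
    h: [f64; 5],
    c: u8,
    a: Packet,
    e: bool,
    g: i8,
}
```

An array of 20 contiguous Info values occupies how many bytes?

1360

Packet: 0..1  cooldown  (1B, 1-aligned); 1..2  hp  (1B, 1-aligned); 2..3  z  (1B, 1-aligned); 3..4  -- padding (1B); 4..8  vx  (4B, 4-aligned); sizeof = 8, alignof = 4
0..8  d  (8B, 2-aligned)
8..16  b  (8B, 2-aligned)
16..56  h  (40B, 2-aligned)
56..57  c  (1B, 1-aligned)
57..58  -- padding (1B)
58..66  a  (8B, 2-aligned)
66..67  e  (1B, 1-aligned)
67..68  g  (1B, 1-aligned)
sizeof = 68, alignof = 2
array of 20: 20 × 68 = 1360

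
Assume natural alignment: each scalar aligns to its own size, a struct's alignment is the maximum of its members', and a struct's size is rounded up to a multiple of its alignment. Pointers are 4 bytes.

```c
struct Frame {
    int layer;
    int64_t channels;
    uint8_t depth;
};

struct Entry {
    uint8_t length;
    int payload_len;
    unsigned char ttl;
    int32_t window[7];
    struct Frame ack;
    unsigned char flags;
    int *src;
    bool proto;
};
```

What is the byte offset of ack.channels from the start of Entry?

Frame: 0..4  layer  (4B, 4-aligned); 4..8  -- padding (4B); 8..16  channels  (8B, 8-aligned); 16..17  depth  (1B, 1-aligned); 17..24  -- tail padding (7B); sizeof = 24, alignof = 8
0..1  length  (1B, 1-aligned)
1..4  -- padding (3B)
4..8  payload_len  (4B, 4-aligned)
8..9  ttl  (1B, 1-aligned)
9..12  -- padding (3B)
12..40  window  (28B, 4-aligned)
40..64  ack  (24B, 8-aligned)
within Frame: channels at 8
40 + 8 = 48

48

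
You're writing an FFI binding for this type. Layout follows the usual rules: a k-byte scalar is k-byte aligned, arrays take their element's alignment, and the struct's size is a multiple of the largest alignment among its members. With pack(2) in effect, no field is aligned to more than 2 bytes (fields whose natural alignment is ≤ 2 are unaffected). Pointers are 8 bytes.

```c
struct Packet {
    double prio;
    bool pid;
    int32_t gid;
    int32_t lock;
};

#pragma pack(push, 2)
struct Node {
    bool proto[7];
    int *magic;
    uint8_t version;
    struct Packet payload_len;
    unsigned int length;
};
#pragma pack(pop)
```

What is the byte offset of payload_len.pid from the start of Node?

Packet: 0..8  prio  (8B, 8-aligned); 8..9  pid  (1B, 1-aligned); 9..12  -- padding (3B); 12..16  gid  (4B, 4-aligned); 16..20  lock  (4B, 4-aligned); 20..24  -- tail padding (4B); sizeof = 24, alignof = 8
0..7  proto  (7B, 1-aligned)
7..8  -- padding (1B)
8..16  magic  (8B, 2-aligned)
16..17  version  (1B, 1-aligned)
17..18  -- padding (1B)
18..42  payload_len  (24B, 2-aligned)
within Packet: pid at 8
18 + 8 = 26

26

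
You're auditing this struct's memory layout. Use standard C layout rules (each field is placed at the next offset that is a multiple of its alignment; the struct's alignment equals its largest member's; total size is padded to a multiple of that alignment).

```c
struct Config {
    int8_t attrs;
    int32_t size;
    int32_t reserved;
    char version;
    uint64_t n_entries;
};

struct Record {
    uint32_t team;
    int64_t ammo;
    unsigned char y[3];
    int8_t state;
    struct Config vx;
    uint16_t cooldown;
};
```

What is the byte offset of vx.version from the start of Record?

Config: 0..1  attrs  (1B, 1-aligned); 1..4  -- padding (3B); 4..8  size  (4B, 4-aligned); 8..12  reserved  (4B, 4-aligned); 12..13  version  (1B, 1-aligned); 13..16  -- padding (3B); 16..24  n_entries  (8B, 8-aligned); sizeof = 24, alignof = 8
0..4  team  (4B, 4-aligned)
4..8  -- padding (4B)
8..16  ammo  (8B, 8-aligned)
16..19  y  (3B, 1-aligned)
19..20  state  (1B, 1-aligned)
20..24  -- padding (4B)
24..48  vx  (24B, 8-aligned)
within Config: version at 12
24 + 12 = 36

36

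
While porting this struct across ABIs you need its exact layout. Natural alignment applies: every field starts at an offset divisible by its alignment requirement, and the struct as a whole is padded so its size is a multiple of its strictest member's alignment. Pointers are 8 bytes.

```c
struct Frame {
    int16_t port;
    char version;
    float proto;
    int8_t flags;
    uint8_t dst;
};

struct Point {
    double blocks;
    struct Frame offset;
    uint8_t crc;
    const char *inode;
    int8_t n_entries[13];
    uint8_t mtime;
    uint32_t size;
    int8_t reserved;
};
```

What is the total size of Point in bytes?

Frame: 0..2  port  (2B, 2-aligned); 2..3  version  (1B, 1-aligned); 3..4  -- padding (1B); 4..8  proto  (4B, 4-aligned); 8..9  flags  (1B, 1-aligned); 9..10  dst  (1B, 1-aligned); 10..12  -- tail padding (2B); sizeof = 12, alignof = 4
0..8  blocks  (8B, 8-aligned)
8..20  offset  (12B, 4-aligned)
20..21  crc  (1B, 1-aligned)
21..24  -- padding (3B)
24..32  inode  (8B, 8-aligned)
32..45  n_entries  (13B, 1-aligned)
45..46  mtime  (1B, 1-aligned)
46..48  -- padding (2B)
48..52  size  (4B, 4-aligned)
52..53  reserved  (1B, 1-aligned)
53..56  -- tail padding (3B)
sizeof = 56, alignof = 8

56 bytes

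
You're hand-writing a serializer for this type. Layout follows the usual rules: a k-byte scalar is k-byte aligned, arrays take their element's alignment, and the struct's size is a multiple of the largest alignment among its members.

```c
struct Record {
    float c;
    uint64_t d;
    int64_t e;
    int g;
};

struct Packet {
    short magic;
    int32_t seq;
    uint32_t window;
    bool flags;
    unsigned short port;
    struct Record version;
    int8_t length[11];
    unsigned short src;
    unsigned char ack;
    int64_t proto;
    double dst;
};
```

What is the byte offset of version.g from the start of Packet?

40

Record: @0: c [4B, align 4] → 4; +4 pad (align 8); @8: d [8B, align 8] → 16; @16: e [8B, align 8] → 24; @24: g [4B, align 4] → 28; +4 tail pad (align 8); size 32, align 8
@0: magic [2B, align 2] → 2
+2 pad (align 4)
@4: seq [4B, align 4] → 8
@8: window [4B, align 4] → 12
@12: flags [1B, align 1] → 13
+1 pad (align 2)
@14: port [2B, align 2] → 16
@16: version [32B, align 8] → 48
within Record: g at 24
16 + 24 = 40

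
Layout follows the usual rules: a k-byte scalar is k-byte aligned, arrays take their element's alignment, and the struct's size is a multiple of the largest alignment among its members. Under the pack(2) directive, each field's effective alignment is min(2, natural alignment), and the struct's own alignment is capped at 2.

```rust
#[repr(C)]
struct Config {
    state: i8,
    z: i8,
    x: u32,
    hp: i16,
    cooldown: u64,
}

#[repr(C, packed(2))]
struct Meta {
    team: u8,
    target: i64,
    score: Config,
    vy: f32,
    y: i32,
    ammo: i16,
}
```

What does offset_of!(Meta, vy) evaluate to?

34

Config: 0..1  state  (1B, 1-aligned); 1..2  z  (1B, 1-aligned); 2..4  -- padding (2B); 4..8  x  (4B, 4-aligned); 8..10  hp  (2B, 2-aligned); 10..16  -- padding (6B); 16..24  cooldown  (8B, 8-aligned); sizeof = 24, alignof = 8
0..1  team  (1B, 1-aligned)
1..2  -- padding (1B)
2..10  target  (8B, 2-aligned)
10..34  score  (24B, 2-aligned)
34..38  vy  (4B, 2-aligned)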